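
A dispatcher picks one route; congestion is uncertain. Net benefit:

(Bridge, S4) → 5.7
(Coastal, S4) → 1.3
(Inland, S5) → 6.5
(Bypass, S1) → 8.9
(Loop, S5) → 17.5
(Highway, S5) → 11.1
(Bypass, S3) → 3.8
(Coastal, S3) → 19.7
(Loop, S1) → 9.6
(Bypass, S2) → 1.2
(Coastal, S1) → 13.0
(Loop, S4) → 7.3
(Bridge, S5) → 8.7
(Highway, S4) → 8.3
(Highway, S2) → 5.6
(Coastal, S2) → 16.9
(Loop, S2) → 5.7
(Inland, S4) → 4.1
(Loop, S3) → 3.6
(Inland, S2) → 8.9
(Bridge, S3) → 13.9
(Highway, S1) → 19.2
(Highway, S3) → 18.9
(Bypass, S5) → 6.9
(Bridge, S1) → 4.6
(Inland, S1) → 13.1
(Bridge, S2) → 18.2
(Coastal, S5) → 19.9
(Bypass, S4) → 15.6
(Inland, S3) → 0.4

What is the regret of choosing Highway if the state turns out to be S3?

0.8

Best payoff under S3 is 19.7.
Regret = 19.7 − 18.9 = 0.8.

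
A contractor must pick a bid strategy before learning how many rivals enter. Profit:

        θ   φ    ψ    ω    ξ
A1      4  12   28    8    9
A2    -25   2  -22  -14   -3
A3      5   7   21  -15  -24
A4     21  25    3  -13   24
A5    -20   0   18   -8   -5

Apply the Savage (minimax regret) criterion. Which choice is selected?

A1

Column bests: θ=21, φ=25, ψ=28, ω=8, ξ=24.
A1 regrets: 17, 13, 0, 0, 15 → max 17
A2 regrets: 46, 23, 50, 22, 27 → max 50
A3 regrets: 16, 18, 7, 23, 48 → max 48
A4 regrets: 0, 0, 25, 21, 0 → max 25
A5 regrets: 41, 25, 10, 16, 29 → max 41
Smallest max regret = 17 → A1.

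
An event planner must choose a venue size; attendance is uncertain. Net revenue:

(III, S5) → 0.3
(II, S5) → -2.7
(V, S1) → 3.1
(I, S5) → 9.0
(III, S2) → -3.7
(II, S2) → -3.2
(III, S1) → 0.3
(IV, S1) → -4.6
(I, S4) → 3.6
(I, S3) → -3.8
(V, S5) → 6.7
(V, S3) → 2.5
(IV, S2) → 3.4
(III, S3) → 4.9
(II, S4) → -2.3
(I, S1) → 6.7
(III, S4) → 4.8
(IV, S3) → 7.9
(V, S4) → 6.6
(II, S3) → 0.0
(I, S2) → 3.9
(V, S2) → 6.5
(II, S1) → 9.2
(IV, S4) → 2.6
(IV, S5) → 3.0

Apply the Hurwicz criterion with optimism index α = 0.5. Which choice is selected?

I: 0.5·9.0 + 0.5·(-3.8) = 2.6
II: 0.5·9.2 + 0.5·(-3.2) = 3
III: 0.5·4.9 + 0.5·(-3.7) = 0.6
IV: 0.5·7.9 + 0.5·(-4.6) = 1.65
V: 0.5·6.7 + 0.5·2.5 = 4.6
Highest Hurwicz score = 4.6 → V.

V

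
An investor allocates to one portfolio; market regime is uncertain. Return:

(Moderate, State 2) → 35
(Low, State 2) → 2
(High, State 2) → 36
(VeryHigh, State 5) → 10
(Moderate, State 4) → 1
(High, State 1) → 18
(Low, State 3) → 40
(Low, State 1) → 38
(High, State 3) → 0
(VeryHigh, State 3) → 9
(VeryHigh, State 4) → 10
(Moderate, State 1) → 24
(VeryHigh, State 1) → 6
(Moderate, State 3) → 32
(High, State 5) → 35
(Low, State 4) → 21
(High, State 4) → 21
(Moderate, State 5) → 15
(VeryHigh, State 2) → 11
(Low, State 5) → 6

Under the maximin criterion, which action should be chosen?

Row minima: Low=2, Moderate=1, High=0, VeryHigh=6
Best worst-case = 6 → VeryHigh.

VeryHigh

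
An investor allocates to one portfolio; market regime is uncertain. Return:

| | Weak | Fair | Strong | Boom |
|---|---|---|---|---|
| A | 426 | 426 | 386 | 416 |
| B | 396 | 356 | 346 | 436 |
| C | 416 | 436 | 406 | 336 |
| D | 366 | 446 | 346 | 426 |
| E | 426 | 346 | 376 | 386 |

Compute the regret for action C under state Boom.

Best payoff under Boom is 436.
Regret = 436 − 336 = 100.

100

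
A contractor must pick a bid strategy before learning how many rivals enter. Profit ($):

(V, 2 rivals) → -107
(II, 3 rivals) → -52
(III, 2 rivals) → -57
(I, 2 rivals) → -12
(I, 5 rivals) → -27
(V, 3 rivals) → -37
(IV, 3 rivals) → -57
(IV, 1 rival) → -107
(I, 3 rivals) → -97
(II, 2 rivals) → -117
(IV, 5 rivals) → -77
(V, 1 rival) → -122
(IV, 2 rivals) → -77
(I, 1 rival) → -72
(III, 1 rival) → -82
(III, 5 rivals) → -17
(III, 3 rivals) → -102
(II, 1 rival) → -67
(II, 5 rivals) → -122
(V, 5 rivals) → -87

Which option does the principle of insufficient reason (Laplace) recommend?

Row averages: I=-52, II=-89.5, III=-64.5, IV=-79.5, V=-88.25
Highest average = -52 → I.

I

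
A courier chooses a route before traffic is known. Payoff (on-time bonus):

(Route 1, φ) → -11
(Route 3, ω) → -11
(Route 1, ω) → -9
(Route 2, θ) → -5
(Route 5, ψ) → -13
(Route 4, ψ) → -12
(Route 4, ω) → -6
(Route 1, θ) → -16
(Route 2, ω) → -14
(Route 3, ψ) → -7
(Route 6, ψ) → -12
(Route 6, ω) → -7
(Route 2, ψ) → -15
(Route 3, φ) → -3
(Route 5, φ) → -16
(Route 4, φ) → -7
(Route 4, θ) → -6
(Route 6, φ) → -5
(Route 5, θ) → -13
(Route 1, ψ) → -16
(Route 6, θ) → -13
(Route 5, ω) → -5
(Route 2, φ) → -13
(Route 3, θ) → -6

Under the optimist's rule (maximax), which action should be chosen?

Route 3

Row maxima: Route 1=-9, Route 2=-5, Route 3=-3, Route 4=-6, Route 5=-5, Route 6=-5
Best best-case = -3 → Route 3.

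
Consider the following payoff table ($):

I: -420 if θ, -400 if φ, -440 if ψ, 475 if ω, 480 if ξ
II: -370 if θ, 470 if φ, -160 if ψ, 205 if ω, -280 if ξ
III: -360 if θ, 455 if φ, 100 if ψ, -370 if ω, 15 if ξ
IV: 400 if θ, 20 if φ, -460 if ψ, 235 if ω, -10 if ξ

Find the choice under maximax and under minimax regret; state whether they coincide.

Row maxima: I=480, II=470, III=455, IV=400
Best best-case = 480 → I.
Column bests: θ=400, φ=470, ψ=100, ω=475, ξ=480.
I regrets: 820, 870, 540, 0, 0 → max 870
II regrets: 770, 0, 260, 270, 760 → max 770
III regrets: 760, 15, 0, 845, 465 → max 845
IV regrets: 0, 450, 560, 240, 490 → max 560
Smallest max regret = 560 → IV.

maximax → I; minimax regret → IV (disagree)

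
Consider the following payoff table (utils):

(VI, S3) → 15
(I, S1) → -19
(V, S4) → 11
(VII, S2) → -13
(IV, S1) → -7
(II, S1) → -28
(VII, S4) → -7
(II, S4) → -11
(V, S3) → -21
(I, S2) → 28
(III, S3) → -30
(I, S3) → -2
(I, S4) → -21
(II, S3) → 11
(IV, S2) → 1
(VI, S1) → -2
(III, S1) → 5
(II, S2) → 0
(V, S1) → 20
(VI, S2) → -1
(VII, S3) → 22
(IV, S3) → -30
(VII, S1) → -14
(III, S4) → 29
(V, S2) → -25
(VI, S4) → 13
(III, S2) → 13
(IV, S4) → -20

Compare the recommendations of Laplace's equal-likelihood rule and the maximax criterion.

laplace → VI; maximax → III (disagree)

Row averages: I=-3.5, II=-7, III=4.25, IV=-14, V=-3.75, VI=6.25, VII=-3
Highest average = 6.25 → VI.
Row maxima: I=28, II=11, III=29, IV=1, V=20, VI=15, VII=22
Best best-case = 29 → III.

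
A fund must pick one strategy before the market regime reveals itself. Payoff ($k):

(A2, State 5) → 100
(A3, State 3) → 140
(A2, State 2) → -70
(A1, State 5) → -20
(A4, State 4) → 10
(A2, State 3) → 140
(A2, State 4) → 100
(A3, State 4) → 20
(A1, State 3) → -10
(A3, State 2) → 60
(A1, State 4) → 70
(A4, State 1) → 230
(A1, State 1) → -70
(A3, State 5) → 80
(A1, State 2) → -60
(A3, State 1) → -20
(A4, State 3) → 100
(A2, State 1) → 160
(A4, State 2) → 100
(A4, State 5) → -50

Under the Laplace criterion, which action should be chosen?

A2

Row averages: A1=-18, A2=86, A3=56, A4=78
Highest average = 86 → A2.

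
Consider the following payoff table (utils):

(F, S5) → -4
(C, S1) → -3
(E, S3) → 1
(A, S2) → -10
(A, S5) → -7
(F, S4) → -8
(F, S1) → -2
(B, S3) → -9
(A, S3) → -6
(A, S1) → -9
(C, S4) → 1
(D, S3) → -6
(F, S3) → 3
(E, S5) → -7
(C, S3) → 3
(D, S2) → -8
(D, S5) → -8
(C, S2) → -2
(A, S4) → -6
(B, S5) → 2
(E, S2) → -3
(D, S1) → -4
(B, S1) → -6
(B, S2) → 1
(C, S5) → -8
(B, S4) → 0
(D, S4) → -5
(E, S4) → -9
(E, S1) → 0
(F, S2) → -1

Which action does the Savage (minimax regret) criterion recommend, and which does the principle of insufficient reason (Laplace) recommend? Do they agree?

Column bests: S1=0, S2=1, S3=3, S4=1, S5=2.
A regrets: 9, 11, 9, 7, 9 → max 11
B regrets: 6, 0, 12, 1, 0 → max 12
C regrets: 3, 3, 0, 0, 10 → max 10
D regrets: 4, 9, 9, 6, 10 → max 10
E regrets: 0, 4, 2, 10, 9 → max 10
F regrets: 2, 2, 0, 9, 6 → max 9
Smallest max regret = 9 → F.
Row averages: A=-7.6, B=-2.4, C=-1.8, D=-6.2, E=-3.6, F=-2.4
Highest average = -1.8 → C.

minimax regret → F; laplace → C (disagree)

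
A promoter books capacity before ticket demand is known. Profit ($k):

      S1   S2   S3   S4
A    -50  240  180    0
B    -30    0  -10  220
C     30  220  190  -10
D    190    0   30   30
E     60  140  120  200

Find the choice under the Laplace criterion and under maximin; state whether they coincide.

laplace → E; maximin → E (agree)

Row averages: A=92.5, B=45, C=107.5, D=62.5, E=130
Highest average = 130 → E.
Row minima: A=-50, B=-30, C=-10, D=0, E=60
Best worst-case = 60 → E.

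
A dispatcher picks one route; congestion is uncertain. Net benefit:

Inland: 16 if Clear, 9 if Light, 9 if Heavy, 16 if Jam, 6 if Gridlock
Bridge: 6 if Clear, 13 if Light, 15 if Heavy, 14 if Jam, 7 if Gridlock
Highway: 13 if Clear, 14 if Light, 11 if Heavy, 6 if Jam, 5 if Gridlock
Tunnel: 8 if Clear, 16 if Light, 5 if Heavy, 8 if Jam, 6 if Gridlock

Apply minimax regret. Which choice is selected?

Inland

Column bests: Clear=16, Light=16, Heavy=15, Jam=16, Gridlock=7.
Inland regrets: 0, 7, 6, 0, 1 → max 7
Bridge regrets: 10, 3, 0, 2, 0 → max 10
Highway regrets: 3, 2, 4, 10, 2 → max 10
Tunnel regrets: 8, 0, 10, 8, 1 → max 10
Smallest max regret = 7 → Inland.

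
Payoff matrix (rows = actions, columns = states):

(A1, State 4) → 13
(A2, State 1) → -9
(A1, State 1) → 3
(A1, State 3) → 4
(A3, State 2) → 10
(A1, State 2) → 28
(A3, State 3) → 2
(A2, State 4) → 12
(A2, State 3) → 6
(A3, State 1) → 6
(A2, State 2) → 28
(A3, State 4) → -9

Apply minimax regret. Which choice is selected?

A1

Column bests: State 1=6, State 2=28, State 3=6, State 4=13.
A1 regrets: 3, 0, 2, 0 → max 3
A2 regrets: 15, 0, 0, 1 → max 15
A3 regrets: 0, 18, 4, 22 → max 22
Smallest max regret = 3 → A1.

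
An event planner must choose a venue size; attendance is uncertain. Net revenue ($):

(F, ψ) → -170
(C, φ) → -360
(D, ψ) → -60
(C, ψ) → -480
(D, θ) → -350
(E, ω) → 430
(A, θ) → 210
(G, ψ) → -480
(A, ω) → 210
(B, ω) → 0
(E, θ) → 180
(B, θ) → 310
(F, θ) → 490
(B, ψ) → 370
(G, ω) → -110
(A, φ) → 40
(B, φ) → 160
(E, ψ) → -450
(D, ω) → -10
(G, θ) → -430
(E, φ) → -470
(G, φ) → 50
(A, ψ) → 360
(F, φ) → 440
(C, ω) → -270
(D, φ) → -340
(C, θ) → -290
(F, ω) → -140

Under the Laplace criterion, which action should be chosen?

Row averages: A=205, B=210, C=-350, D=-190, E=-77.5, F=155, G=-242.5
Highest average = 210 → B.

B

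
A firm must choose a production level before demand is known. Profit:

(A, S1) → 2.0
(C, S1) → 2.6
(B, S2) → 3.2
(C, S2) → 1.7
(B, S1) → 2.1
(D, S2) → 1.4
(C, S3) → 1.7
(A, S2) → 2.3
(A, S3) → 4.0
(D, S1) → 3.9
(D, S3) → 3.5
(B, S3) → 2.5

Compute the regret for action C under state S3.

Best payoff under S3 is 4.0.
Regret = 4.0 − 1.7 = 2.3.

2.3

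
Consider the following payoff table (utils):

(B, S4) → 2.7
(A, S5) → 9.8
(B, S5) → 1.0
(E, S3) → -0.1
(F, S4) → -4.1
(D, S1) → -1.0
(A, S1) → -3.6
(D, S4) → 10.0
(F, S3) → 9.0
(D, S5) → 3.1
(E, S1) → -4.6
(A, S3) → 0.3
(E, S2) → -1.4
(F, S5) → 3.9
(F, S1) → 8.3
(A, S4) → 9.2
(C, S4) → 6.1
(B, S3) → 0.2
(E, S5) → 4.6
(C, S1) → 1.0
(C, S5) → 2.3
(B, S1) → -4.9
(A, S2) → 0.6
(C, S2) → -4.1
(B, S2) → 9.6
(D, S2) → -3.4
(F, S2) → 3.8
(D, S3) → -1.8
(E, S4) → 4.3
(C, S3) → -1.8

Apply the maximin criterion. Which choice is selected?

Row minima: A=-3.6, B=-4.9, C=-4.1, D=-3.4, E=-4.6, F=-4.1
Best worst-case = -3.4 → D.

D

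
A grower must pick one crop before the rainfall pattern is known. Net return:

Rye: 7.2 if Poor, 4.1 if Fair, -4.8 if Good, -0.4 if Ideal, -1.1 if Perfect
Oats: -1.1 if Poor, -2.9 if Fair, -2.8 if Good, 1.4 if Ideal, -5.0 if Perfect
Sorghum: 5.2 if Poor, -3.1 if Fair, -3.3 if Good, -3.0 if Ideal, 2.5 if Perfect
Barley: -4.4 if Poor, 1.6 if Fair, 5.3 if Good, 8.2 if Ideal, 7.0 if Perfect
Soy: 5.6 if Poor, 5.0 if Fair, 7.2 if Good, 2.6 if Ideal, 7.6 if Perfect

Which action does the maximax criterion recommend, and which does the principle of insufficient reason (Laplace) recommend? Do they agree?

maximax → Barley; laplace → Soy (disagree)

Row maxima: Rye=7.2, Oats=1.4, Sorghum=5.2, Barley=8.2, Soy=7.6
Best best-case = 8.2 → Barley.
Row averages: Rye=1, Oats=-2.08, Sorghum=-0.34, Barley=3.54, Soy=5.6
Highest average = 5.6 → Soy.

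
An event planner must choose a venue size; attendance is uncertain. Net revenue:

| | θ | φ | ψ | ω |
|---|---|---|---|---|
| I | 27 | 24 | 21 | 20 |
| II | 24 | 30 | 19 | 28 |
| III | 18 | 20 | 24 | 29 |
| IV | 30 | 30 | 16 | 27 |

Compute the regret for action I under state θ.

Best payoff under θ is 30.
Regret = 30 − 27 = 3.

3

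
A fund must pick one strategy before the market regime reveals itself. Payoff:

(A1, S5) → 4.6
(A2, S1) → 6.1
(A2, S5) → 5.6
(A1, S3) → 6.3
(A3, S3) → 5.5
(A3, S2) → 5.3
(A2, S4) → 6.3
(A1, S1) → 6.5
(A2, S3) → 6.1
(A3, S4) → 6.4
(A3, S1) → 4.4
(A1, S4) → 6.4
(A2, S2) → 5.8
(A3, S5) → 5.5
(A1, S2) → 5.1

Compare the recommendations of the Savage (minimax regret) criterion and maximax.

Column bests: S1=6.5, S2=5.8, S3=6.3, S4=6.4, S5=5.6.
A1 regrets: 0.0, 0.7, 0.0, 0.0, 1.0 → max 1.0
A2 regrets: 0.4, 0.0, 0.2, 0.1, 0.0 → max 0.4
A3 regrets: 2.1, 0.5, 0.8, 0.0, 0.1 → max 2.1
Smallest max regret = 0.4 → A2.
Row maxima: A1=6.5, A2=6.3, A3=6.4
Best best-case = 6.5 → A1.

minimax regret → A2; maximax → A1 (disagree)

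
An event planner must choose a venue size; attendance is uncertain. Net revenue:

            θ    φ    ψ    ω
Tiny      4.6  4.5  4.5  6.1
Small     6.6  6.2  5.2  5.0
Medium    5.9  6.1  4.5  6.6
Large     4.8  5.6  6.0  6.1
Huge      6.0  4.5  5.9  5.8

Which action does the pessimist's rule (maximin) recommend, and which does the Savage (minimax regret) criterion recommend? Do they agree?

maximin → Small; minimax regret → Medium (disagree)

Row minima: Tiny=4.5, Small=5.0, Medium=4.5, Large=4.8, Huge=4.5
Best worst-case = 5.0 → Small.
Column bests: θ=6.6, φ=6.2, ψ=6.0, ω=6.6.
Tiny regrets: 2.0, 1.7, 1.5, 0.5 → max 2.0
Small regrets: 0.0, 0.0, 0.8, 1.6 → max 1.6
Medium regrets: 0.7, 0.1, 1.5, 0.0 → max 1.5
Large regrets: 1.8, 0.6, 0.0, 0.5 → max 1.8
Huge regrets: 0.6, 1.7, 0.1, 0.8 → max 1.7
Smallest max regret = 1.5 → Medium.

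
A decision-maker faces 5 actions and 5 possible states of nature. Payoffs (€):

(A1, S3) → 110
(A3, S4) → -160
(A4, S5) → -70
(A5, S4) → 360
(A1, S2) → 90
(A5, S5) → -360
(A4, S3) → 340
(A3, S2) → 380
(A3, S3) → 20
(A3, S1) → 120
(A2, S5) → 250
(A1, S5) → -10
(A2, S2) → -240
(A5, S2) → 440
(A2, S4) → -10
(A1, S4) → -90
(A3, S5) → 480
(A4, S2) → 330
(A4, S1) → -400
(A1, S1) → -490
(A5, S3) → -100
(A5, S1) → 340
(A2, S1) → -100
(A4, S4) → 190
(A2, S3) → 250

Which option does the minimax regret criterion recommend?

A3

Column bests: S1=340, S2=440, S3=340, S4=360, S5=480.
A1 regrets: 830, 350, 230, 450, 490 → max 830
A2 regrets: 440, 680, 90, 370, 230 → max 680
A3 regrets: 220, 60, 320, 520, 0 → max 520
A4 regrets: 740, 110, 0, 170, 550 → max 740
A5 regrets: 0, 0, 440, 0, 840 → max 840
Smallest max regret = 520 → A3.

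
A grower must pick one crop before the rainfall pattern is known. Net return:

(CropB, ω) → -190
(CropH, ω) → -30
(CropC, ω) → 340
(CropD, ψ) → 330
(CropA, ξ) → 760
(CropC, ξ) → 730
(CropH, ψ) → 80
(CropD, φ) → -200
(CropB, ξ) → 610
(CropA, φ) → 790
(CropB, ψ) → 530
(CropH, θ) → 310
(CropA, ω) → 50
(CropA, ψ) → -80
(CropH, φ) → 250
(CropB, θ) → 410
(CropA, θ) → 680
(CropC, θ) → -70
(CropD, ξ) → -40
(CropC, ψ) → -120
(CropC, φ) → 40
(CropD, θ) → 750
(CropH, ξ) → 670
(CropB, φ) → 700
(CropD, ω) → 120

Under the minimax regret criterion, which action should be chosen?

CropB

Column bests: θ=750, φ=790, ψ=530, ω=340, ξ=760.
CropA regrets: 70, 0, 610, 290, 0 → max 610
CropH regrets: 440, 540, 450, 370, 90 → max 540
CropD regrets: 0, 990, 200, 220, 800 → max 990
CropC regrets: 820, 750, 650, 0, 30 → max 820
CropB regrets: 340, 90, 0, 530, 150 → max 530
Smallest max regret = 530 → CropB.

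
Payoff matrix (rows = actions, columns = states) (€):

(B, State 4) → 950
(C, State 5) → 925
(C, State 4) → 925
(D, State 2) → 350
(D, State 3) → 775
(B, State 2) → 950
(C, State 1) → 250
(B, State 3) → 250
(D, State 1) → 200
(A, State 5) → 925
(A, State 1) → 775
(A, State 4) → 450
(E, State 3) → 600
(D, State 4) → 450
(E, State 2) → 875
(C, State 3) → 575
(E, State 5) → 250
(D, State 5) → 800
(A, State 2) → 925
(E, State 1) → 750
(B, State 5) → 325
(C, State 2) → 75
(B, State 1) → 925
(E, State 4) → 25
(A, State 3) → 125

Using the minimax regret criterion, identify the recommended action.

B

Column bests: State 1=925, State 2=950, State 3=775, State 4=950, State 5=925.
A regrets: 150, 25, 650, 500, 0 → max 650
B regrets: 0, 0, 525, 0, 600 → max 600
C regrets: 675, 875, 200, 25, 0 → max 875
D regrets: 725, 600, 0, 500, 125 → max 725
E regrets: 175, 75, 175, 925, 675 → max 925
Smallest max regret = 600 → B.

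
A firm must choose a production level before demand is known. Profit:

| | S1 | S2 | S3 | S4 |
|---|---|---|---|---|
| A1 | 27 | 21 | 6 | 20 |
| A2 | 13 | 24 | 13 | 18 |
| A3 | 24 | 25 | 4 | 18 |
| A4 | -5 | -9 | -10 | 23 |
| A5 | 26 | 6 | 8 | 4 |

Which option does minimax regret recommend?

A1

Column bests: S1=27, S2=25, S3=13, S4=23.
A1 regrets: 0, 4, 7, 3 → max 7
A2 regrets: 14, 1, 0, 5 → max 14
A3 regrets: 3, 0, 9, 5 → max 9
A4 regrets: 32, 34, 23, 0 → max 34
A5 regrets: 1, 19, 5, 19 → max 19
Smallest max regret = 7 → A1.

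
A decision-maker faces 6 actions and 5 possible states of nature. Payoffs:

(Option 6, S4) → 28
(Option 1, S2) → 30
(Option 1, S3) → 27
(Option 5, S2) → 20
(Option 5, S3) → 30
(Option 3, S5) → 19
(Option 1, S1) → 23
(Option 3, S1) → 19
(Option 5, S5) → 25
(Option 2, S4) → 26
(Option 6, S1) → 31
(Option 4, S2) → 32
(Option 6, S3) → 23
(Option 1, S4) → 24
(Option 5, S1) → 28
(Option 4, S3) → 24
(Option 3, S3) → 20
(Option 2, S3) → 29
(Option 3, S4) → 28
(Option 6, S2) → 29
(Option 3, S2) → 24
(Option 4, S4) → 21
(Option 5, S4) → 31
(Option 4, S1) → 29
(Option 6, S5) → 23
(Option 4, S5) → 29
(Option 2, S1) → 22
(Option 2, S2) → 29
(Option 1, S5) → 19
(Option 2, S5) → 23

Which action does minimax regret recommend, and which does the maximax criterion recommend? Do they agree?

minimax regret → Option 6; maximax → Option 4 (disagree)

Column bests: S1=31, S2=32, S3=30, S4=31, S5=29.
Option 1 regrets: 8, 2, 3, 7, 10 → max 10
Option 2 regrets: 9, 3, 1, 5, 6 → max 9
Option 3 regrets: 12, 8, 10, 3, 10 → max 12
Option 4 regrets: 2, 0, 6, 10, 0 → max 10
Option 5 regrets: 3, 12, 0, 0, 4 → max 12
Option 6 regrets: 0, 3, 7, 3, 6 → max 7
Smallest max regret = 7 → Option 6.
Row maxima: Option 1=30, Option 2=29, Option 3=28, Option 4=32, Option 5=31, Option 6=31
Best best-case = 32 → Option 4.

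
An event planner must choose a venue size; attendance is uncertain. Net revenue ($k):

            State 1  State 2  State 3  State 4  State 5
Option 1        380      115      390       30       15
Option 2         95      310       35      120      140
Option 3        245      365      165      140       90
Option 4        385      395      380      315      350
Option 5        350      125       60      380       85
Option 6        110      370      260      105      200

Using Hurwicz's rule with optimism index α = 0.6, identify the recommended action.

Option 1: 0.6·390 + 0.4·15 = 240
Option 2: 0.6·310 + 0.4·35 = 200
Option 3: 0.6·365 + 0.4·90 = 255
Option 4: 0.6·395 + 0.4·315 = 363
Option 5: 0.6·380 + 0.4·60 = 252
Option 6: 0.6·370 + 0.4·105 = 264
Highest Hurwicz score = 363 → Option 4.

Option 4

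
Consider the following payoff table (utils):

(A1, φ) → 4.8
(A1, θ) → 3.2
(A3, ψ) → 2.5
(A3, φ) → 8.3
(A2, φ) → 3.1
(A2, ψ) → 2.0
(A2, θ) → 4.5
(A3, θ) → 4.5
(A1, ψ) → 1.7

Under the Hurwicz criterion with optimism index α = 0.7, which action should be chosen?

A3

A1: 0.7·4.8 + 0.3·1.7 = 3.87
A2: 0.7·4.5 + 0.3·2.0 = 3.75
A3: 0.7·8.3 + 0.3·2.5 = 6.56
Highest Hurwicz score = 6.56 → A3.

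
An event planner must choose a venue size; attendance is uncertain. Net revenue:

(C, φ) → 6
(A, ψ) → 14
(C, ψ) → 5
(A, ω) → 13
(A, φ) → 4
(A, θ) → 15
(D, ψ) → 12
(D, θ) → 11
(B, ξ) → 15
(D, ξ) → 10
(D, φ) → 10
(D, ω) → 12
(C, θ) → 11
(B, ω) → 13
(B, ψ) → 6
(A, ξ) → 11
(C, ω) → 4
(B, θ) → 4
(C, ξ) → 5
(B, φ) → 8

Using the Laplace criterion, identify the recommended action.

Row averages: A=11.4, B=9.2, C=6.2, D=11
Highest average = 11.4 → A.

A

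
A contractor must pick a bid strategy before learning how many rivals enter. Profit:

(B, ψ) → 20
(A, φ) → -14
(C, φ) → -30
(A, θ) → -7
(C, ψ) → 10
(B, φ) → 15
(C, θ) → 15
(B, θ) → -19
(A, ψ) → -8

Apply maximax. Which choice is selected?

Row maxima: A=-7, B=20, C=15
Best best-case = 20 → B.

B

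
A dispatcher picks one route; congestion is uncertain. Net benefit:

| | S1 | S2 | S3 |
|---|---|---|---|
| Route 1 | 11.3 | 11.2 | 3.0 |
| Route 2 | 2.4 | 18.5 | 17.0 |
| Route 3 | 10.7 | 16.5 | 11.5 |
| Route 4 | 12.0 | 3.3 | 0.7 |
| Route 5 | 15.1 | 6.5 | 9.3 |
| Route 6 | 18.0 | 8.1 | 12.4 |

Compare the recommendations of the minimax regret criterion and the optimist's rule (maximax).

Column bests: S1=18.0, S2=18.5, S3=17.0.
Route 1 regrets: 6.7, 7.3, 14.0 → max 14.0
Route 2 regrets: 15.6, 0.0, 0.0 → max 15.6
Route 3 regrets: 7.3, 2.0, 5.5 → max 7.3
Route 4 regrets: 6.0, 15.2, 16.3 → max 16.3
Route 5 regrets: 2.9, 12.0, 7.7 → max 12.0
Route 6 regrets: 0.0, 10.4, 4.6 → max 10.4
Smallest max regret = 7.3 → Route 3.
Row maxima: Route 1=11.3, Route 2=18.5, Route 3=16.5, Route 4=12.0, Route 5=15.1, Route 6=18.0
Best best-case = 18.5 → Route 2.

minimax regret → Route 3; maximax → Route 2 (disagree)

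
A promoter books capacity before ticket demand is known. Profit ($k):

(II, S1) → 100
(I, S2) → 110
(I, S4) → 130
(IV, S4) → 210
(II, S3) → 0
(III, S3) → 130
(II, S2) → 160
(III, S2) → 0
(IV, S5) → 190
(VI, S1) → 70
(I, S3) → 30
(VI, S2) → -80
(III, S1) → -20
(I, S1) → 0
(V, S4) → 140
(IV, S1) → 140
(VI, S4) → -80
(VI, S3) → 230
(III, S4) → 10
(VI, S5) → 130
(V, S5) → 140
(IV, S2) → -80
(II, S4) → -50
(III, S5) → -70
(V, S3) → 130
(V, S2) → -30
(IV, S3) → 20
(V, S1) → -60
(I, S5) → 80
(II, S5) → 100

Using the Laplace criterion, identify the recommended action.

Row averages: I=70, II=62, III=10, IV=96, V=64, VI=54
Highest average = 96 → IV.

IV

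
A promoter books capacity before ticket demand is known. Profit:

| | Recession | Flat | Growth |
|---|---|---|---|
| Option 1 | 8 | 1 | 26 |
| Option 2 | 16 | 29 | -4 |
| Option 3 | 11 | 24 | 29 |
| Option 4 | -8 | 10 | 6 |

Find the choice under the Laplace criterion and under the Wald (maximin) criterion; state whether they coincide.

Row averages: Option 1=35/3, Option 2=41/3, Option 3=64/3, Option 4=8/3
Highest average = 64/3 → Option 3.
Row minima: Option 1=1, Option 2=-4, Option 3=11, Option 4=-8
Best worst-case = 11 → Option 3.

laplace → Option 3; maximin → Option 3 (agree)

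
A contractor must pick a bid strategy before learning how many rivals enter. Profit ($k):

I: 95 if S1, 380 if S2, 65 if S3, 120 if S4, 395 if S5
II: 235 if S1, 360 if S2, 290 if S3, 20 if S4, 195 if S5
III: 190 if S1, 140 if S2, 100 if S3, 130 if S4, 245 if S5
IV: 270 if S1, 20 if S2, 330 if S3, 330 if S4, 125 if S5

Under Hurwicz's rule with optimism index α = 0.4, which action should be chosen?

I: 0.4·395 + 0.6·65 = 197
II: 0.4·360 + 0.6·20 = 156
III: 0.4·245 + 0.6·100 = 158
IV: 0.4·330 + 0.6·20 = 144
Highest Hurwicz score = 197 → I.

I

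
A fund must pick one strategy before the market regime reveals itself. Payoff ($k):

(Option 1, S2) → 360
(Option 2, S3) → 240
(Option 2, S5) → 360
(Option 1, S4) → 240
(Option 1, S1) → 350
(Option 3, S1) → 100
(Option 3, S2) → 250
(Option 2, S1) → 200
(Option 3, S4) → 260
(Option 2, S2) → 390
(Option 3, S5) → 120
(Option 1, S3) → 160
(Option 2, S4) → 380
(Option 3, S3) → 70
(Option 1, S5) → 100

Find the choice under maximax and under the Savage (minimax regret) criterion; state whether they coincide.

Row maxima: Option 1=360, Option 2=390, Option 3=260
Best best-case = 390 → Option 2.
Column bests: S1=350, S2=390, S3=240, S4=380, S5=360.
Option 1 regrets: 0, 30, 80, 140, 260 → max 260
Option 2 regrets: 150, 0, 0, 0, 0 → max 150
Option 3 regrets: 250, 140, 170, 120, 240 → max 250
Smallest max regret = 150 → Option 2.

maximax → Option 2; minimax regret → Option 2 (agree)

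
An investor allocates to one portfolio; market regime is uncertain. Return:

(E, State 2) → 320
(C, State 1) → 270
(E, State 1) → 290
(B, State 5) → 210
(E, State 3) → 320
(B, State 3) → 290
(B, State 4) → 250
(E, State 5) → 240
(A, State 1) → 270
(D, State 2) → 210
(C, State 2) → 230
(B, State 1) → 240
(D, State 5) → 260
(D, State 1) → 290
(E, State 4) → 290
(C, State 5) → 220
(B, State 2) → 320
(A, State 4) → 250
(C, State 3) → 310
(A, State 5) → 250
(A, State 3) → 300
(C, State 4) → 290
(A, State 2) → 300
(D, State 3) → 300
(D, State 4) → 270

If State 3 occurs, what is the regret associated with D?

20

Best payoff under State 3 is 320.
Regret = 320 − 300 = 20.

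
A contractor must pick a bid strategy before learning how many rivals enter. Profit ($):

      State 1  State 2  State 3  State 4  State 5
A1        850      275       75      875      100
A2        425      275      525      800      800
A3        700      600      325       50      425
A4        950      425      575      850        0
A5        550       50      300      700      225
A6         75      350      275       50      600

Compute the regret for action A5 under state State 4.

Best payoff under State 4 is 875.
Regret = 875 − 700 = 175.

175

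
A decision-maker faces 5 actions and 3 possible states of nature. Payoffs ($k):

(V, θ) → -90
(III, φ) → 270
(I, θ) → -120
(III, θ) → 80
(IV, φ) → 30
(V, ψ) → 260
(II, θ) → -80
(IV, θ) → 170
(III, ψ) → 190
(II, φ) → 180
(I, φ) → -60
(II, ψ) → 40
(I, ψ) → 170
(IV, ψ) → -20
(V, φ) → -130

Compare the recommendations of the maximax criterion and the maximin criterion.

maximax → III; maximin → III (agree)

Row maxima: I=170, II=180, III=270, IV=170, V=260
Best best-case = 270 → III.
Row minima: I=-120, II=-80, III=80, IV=-20, V=-130
Best worst-case = 80 → III.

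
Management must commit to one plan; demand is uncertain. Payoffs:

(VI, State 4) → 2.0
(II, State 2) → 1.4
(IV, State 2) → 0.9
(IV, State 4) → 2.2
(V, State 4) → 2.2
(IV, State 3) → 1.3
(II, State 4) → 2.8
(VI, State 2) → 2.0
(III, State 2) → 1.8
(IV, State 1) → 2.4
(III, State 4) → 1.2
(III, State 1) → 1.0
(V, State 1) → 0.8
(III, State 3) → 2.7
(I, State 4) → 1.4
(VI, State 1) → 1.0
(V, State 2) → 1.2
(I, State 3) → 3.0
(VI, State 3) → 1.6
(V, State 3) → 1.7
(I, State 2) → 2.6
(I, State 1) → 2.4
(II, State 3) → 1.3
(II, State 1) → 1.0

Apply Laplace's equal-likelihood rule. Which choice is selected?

I

Row averages: I=2.35, II=1.625, III=1.675, IV=1.7, V=1.475, VI=1.65
Highest average = 2.35 → I.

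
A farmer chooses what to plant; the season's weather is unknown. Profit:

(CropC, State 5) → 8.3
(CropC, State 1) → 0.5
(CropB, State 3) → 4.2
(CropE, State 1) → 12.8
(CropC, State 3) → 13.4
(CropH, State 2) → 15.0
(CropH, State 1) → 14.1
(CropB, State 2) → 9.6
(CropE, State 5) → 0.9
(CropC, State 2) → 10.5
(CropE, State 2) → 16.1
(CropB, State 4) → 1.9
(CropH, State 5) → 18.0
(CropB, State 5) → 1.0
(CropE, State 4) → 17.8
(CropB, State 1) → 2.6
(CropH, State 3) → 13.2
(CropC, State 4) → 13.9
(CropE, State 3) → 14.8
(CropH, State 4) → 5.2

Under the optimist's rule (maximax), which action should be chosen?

CropH

Row maxima: CropE=17.8, CropH=18.0, CropB=9.6, CropC=13.9
Best best-case = 18.0 → CropH.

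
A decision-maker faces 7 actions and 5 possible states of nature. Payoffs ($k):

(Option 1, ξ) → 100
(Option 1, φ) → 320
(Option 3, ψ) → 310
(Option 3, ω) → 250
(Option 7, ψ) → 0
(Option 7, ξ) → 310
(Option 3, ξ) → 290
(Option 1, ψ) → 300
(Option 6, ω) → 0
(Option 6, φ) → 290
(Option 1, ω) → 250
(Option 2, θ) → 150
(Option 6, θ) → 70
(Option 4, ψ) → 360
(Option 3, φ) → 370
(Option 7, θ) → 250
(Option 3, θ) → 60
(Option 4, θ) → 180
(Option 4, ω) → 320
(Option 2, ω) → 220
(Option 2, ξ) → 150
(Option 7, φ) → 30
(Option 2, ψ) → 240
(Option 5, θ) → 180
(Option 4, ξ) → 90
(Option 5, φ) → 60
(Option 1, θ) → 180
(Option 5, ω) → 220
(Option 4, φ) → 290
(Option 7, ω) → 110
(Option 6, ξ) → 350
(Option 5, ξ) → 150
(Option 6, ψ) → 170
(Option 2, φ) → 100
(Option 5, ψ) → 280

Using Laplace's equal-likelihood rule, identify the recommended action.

Row averages: Option 1=230, Option 2=172, Option 3=256, Option 4=248, Option 5=178, Option 6=176, Option 7=140
Highest average = 256 → Option 3.

Option 3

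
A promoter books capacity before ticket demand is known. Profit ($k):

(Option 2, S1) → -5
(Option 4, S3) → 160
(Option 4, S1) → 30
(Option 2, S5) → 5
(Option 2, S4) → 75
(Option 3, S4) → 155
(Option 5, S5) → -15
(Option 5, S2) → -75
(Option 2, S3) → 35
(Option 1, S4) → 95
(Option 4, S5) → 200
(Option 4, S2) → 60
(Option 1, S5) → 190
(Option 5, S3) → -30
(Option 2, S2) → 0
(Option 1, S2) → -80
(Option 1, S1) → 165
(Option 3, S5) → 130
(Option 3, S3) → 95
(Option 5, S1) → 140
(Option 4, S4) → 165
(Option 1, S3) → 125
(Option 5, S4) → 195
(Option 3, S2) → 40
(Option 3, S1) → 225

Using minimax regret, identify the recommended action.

Option 3

Column bests: S1=225, S2=60, S3=160, S4=195, S5=200.
Option 1 regrets: 60, 140, 35, 100, 10 → max 140
Option 2 regrets: 230, 60, 125, 120, 195 → max 230
Option 3 regrets: 0, 20, 65, 40, 70 → max 70
Option 4 regrets: 195, 0, 0, 30, 0 → max 195
Option 5 regrets: 85, 135, 190, 0, 215 → max 215
Smallest max regret = 70 → Option 3.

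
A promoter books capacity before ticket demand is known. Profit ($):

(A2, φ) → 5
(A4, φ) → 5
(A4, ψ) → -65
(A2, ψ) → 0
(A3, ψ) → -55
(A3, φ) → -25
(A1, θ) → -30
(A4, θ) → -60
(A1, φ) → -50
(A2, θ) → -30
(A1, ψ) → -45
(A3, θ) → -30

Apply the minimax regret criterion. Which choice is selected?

A2

Column bests: θ=-30, φ=5, ψ=0.
A1 regrets: 0, 55, 45 → max 55
A2 regrets: 0, 0, 0 → max 0
A3 regrets: 0, 30, 55 → max 55
A4 regrets: 30, 0, 65 → max 65
Smallest max regret = 0 → A2.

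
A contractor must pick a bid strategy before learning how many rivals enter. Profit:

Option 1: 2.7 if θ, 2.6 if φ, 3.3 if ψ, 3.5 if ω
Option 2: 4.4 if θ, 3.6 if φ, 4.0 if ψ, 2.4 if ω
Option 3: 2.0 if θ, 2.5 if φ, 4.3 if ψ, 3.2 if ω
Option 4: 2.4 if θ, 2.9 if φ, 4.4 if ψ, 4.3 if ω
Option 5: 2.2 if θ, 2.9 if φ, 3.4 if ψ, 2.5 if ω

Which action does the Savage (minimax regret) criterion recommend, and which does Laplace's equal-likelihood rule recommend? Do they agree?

minimax regret → Option 1; laplace → Option 2 (disagree)

Column bests: θ=4.4, φ=3.6, ψ=4.4, ω=4.3.
Option 1 regrets: 1.7, 1.0, 1.1, 0.8 → max 1.7
Option 2 regrets: 0.0, 0.0, 0.4, 1.9 → max 1.9
Option 3 regrets: 2.4, 1.1, 0.1, 1.1 → max 2.4
Option 4 regrets: 2.0, 0.7, 0.0, 0.0 → max 2.0
Option 5 regrets: 2.2, 0.7, 1.0, 1.8 → max 2.2
Smallest max regret = 1.7 → Option 1.
Row averages: Option 1=3.025, Option 2=3.6, Option 3=3, Option 4=3.5, Option 5=2.75
Highest average = 3.6 → Option 2.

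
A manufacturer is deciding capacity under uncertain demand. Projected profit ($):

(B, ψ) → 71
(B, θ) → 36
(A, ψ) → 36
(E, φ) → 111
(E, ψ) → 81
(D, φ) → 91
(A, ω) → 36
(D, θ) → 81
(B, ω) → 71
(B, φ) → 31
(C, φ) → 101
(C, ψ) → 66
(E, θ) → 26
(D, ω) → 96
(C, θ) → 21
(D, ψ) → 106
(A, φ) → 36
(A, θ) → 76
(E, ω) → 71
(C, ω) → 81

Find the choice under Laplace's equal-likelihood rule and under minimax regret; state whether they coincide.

laplace → D; minimax regret → D (agree)

Row averages: A=46, B=52.25, C=67.25, D=93.5, E=72.25
Highest average = 93.5 → D.
Column bests: θ=81, φ=111, ψ=106, ω=96.
A regrets: 5, 75, 70, 60 → max 75
B regrets: 45, 80, 35, 25 → max 80
C regrets: 60, 10, 40, 15 → max 60
D regrets: 0, 20, 0, 0 → max 20
E regrets: 55, 0, 25, 25 → max 55
Smallest max regret = 20 → D.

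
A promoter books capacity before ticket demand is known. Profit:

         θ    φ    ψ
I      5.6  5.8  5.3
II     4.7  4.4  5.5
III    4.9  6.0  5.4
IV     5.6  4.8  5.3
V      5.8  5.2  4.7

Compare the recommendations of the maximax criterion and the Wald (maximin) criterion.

maximax → III; maximin → I (disagree)

Row maxima: I=5.8, II=5.5, III=6.0, IV=5.6, V=5.8
Best best-case = 6.0 → III.
Row minima: I=5.3, II=4.4, III=4.9, IV=4.8, V=4.7
Best worst-case = 5.3 → I.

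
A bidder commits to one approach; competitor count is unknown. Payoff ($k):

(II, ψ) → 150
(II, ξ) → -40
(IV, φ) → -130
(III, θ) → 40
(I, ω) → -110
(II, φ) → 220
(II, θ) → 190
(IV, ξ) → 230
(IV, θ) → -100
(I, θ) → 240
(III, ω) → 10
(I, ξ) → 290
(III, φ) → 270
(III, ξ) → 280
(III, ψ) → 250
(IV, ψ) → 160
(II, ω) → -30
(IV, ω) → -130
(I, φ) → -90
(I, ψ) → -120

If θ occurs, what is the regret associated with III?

Best payoff under θ is 240.
Regret = 240 − 40 = 200.

200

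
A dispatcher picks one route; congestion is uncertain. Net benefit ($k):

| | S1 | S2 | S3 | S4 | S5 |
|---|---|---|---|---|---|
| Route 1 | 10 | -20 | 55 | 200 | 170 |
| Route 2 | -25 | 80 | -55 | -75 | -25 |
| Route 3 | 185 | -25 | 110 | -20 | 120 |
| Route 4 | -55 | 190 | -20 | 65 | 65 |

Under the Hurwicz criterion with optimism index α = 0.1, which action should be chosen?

Route 1: 0.1·200 + 0.9·(-20) = 2
Route 2: 0.1·80 + 0.9·(-75) = -59.5
Route 3: 0.1·185 + 0.9·(-25) = -4
Route 4: 0.1·190 + 0.9·(-55) = -30.5
Highest Hurwicz score = 2 → Route 1.

Route 1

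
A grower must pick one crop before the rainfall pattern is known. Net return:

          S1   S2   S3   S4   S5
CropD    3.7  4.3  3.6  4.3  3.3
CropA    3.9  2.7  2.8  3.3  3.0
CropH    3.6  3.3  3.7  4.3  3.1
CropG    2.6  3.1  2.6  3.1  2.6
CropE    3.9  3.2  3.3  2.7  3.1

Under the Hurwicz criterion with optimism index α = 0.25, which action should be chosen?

CropD

CropD: 0.25·4.3 + 0.75·3.3 = 3.55
CropA: 0.25·3.9 + 0.75·2.7 = 3
CropH: 0.25·4.3 + 0.75·3.1 = 3.4
CropG: 0.25·3.1 + 0.75·2.6 = 2.725
CropE: 0.25·3.9 + 0.75·2.7 = 3
Highest Hurwicz score = 3.55 → CropD.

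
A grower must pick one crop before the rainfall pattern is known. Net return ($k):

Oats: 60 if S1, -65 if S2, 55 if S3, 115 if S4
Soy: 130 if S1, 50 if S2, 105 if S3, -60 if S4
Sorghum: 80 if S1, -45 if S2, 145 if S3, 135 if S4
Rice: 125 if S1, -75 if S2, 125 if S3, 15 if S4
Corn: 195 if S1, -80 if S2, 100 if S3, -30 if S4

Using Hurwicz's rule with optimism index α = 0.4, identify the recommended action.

Sorghum

Oats: 0.4·115 + 0.6·(-65) = 7
Soy: 0.4·130 + 0.6·(-60) = 16
Sorghum: 0.4·145 + 0.6·(-45) = 31
Rice: 0.4·125 + 0.6·(-75) = 5
Corn: 0.4·195 + 0.6·(-80) = 30
Highest Hurwicz score = 31 → Sorghum.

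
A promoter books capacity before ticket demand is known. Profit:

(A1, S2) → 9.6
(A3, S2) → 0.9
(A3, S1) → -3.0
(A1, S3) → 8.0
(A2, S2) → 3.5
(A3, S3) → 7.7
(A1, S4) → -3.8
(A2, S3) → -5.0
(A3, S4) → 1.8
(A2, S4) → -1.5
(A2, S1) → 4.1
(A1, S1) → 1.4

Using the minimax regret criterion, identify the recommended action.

Column bests: S1=4.1, S2=9.6, S3=8.0, S4=1.8.
A1 regrets: 2.7, 0.0, 0.0, 5.6 → max 5.6
A2 regrets: 0.0, 6.1, 13.0, 3.3 → max 13.0
A3 regrets: 7.1, 8.7, 0.3, 0.0 → max 8.7
Smallest max regret = 5.6 → A1.

A1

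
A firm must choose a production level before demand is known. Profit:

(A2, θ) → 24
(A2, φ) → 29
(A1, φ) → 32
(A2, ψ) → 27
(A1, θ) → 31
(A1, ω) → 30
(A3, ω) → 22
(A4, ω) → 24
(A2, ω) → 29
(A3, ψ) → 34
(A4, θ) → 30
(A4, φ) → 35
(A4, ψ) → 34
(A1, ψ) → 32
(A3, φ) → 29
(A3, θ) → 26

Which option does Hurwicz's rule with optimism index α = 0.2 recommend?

A1

A1: 0.2·32 + 0.8·30 = 30.4
A2: 0.2·29 + 0.8·24 = 25
A3: 0.2·34 + 0.8·22 = 24.4
A4: 0.2·35 + 0.8·24 = 26.2
Highest Hurwicz score = 30.4 → A1.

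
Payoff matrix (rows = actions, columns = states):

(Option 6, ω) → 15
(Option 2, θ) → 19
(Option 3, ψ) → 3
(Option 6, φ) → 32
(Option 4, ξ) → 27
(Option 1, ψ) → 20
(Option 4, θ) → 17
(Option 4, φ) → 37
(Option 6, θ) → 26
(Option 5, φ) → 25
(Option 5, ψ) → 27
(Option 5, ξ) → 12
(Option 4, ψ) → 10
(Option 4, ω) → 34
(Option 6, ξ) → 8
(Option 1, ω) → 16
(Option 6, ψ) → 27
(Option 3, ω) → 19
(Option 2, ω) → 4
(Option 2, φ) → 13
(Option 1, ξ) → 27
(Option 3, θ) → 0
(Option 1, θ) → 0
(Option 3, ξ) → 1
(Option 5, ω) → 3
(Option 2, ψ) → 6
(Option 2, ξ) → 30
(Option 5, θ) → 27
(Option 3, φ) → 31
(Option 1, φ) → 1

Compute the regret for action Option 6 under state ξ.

Best payoff under ξ is 30.
Regret = 30 − 8 = 22.

22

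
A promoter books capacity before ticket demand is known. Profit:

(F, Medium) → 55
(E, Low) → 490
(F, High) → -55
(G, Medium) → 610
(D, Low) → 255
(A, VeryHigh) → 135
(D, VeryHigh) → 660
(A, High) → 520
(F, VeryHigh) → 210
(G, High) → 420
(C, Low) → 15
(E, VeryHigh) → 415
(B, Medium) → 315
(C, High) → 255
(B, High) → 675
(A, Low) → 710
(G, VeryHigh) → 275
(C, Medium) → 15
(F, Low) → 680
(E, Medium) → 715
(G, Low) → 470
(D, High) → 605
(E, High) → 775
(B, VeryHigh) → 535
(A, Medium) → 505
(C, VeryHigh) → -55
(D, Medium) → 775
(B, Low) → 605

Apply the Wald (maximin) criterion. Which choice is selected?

Row minima: A=135, B=315, C=-55, D=255, E=415, F=-55, G=275
Best worst-case = 415 → E.

E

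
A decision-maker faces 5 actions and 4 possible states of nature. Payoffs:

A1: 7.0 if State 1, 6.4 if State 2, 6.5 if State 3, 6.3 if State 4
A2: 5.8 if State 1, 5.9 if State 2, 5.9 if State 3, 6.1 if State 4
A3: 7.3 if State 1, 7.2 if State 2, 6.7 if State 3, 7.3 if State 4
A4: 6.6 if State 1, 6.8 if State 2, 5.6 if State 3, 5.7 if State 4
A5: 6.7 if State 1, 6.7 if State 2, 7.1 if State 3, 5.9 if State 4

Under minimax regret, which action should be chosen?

Column bests: State 1=7.3, State 2=7.2, State 3=7.1, State 4=7.3.
A1 regrets: 0.3, 0.8, 0.6, 1.0 → max 1.0
A2 regrets: 1.5, 1.3, 1.2, 1.2 → max 1.5
A3 regrets: 0.0, 0.0, 0.4, 0.0 → max 0.4
A4 regrets: 0.7, 0.4, 1.5, 1.6 → max 1.6
A5 regrets: 0.6, 0.5, 0.0, 1.4 → max 1.4
Smallest max regret = 0.4 → A3.

A3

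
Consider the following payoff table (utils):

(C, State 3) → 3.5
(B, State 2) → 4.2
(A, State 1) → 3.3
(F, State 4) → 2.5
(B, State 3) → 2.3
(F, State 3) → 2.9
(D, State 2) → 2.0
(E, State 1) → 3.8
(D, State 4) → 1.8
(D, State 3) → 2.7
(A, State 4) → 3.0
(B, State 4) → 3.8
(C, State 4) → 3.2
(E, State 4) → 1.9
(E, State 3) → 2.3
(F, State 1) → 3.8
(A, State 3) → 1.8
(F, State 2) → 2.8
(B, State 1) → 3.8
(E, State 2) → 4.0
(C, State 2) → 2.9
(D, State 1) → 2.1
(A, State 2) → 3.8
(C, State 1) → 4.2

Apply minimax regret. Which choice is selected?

Column bests: State 1=4.2, State 2=4.2, State 3=3.5, State 4=3.8.
A regrets: 0.9, 0.4, 1.7, 0.8 → max 1.7
B regrets: 0.4, 0.0, 1.2, 0.0 → max 1.2
C regrets: 0.0, 1.3, 0.0, 0.6 → max 1.3
D regrets: 2.1, 2.2, 0.8, 2.0 → max 2.2
E regrets: 0.4, 0.2, 1.2, 1.9 → max 1.9
F regrets: 0.4, 1.4, 0.6, 1.3 → max 1.4
Smallest max regret = 1.2 → B.

B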